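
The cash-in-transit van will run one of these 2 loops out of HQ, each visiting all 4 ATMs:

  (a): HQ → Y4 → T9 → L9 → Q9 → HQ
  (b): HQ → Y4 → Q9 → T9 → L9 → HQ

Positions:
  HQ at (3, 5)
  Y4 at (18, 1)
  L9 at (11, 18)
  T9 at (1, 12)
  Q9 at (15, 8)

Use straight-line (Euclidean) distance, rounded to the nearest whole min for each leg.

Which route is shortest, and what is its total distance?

Shortest is (b), total 66 min.

(a): 16 + 20 + 12 + 11 + 12 = 71
(b): 16 + 8 + 15 + 12 + 15 = 66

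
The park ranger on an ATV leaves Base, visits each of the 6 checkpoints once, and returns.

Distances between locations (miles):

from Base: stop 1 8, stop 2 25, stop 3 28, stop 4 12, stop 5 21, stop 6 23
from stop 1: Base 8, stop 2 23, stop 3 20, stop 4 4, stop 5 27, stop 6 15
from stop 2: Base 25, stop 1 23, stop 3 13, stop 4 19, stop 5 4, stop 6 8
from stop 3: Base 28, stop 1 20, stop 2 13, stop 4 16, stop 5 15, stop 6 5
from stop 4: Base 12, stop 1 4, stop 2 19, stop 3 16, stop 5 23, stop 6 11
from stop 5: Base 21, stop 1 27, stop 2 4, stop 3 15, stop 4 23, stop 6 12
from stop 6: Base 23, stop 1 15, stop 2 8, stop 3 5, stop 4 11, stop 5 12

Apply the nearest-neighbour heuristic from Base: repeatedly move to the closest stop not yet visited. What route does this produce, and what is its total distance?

From Base: distances to unvisited — stop 1=8, stop 4=12, stop 5=21, stop 6=23, stop 2=25, stop 3=28. Nearest is stop 1 (8).
From stop 1: distances to unvisited — stop 4=4, stop 6=15, stop 3=20, stop 2=23, stop 5=27. Nearest is stop 4 (4).
From stop 4: distances to unvisited — stop 6=11, stop 3=16, stop 2=19, stop 5=23. Nearest is stop 6 (11).
From stop 6: distances to unvisited — stop 3=5, stop 2=8, stop 5=12. Nearest is stop 3 (5).
From stop 3: distances to unvisited — stop 2=13, stop 5=15. Nearest is stop 2 (13).
From stop 2: distances to unvisited — stop 5=4. Nearest is stop 5 (4).
Return stop 5→Base: 21.
Total = 8 + 4 + 11 + 5 + 13 + 4 + 21 = 66.

66 miles along Base → stop 1 → stop 4 → stop 6 → stop 3 → stop 2 → stop 5 → Base.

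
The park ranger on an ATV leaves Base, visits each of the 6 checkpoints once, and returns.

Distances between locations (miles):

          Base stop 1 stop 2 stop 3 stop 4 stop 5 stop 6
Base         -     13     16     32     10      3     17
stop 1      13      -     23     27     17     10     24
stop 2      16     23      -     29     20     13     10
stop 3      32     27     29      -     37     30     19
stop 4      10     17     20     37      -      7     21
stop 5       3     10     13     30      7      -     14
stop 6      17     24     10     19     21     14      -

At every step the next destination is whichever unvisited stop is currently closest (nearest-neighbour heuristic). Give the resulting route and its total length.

Total distance 111 miles via the nearest-neighbour route Base → stop 5 → stop 4 → stop 1 → stop 2 → stop 6 → stop 3 → Base.

Base → [stop 5:3 / stop 4:10 / stop 1:13 / stop 2:16 / stop 6:17 / stop 3:32] → stop 5 (3)
stop 5 → [stop 4:7 / stop 1:10 / stop 2:13 / stop 6:14 / stop 3:30] → stop 4 (7)
stop 4 → [stop 1:17 / stop 2:20 / stop 6:21 / stop 3:37] → stop 1 (17)
stop 1 → [stop 2:23 / stop 6:24 / stop 3:27] → stop 2 (23)
stop 2 → [stop 6:10 / stop 3:29] → stop 6 (10)
stop 6 → [stop 3:19] → stop 3 (19)
Return stop 3→Base: 32.
Total = 3 + 7 + 17 + 23 + 10 + 19 + 32 = 111.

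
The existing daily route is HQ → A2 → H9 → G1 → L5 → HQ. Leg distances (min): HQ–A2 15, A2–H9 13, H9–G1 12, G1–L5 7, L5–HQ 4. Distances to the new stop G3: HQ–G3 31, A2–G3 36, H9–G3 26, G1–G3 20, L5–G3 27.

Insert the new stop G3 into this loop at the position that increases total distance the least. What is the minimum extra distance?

+34 min — insert G3 between H9 and G1.

Insertion cost between consecutive stops i–j is d(i,G3) + d(G3,j) − d(i,j):
  between HQ and A2: 31 + 36 − 15 = 52
  between A2 and H9: 36 + 26 − 13 = 49
  between H9 and G1: 26 + 20 − 12 = 34
  between G1 and L5: 20 + 27 − 7 = 40
  between L5 and HQ: 27 + 31 − 4 = 54
Cheapest insertion is between H9 and G1, adding 34.
New total = 51 + 34 = 85.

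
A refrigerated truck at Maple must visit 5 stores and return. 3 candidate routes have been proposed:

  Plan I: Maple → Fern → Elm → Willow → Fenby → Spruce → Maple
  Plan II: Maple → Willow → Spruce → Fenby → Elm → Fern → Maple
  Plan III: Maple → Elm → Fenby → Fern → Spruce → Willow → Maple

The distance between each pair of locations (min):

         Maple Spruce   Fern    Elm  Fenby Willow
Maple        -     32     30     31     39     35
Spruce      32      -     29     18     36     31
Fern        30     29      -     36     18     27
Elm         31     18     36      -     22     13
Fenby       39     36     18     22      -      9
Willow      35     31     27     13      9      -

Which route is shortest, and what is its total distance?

Shortest is Plan I, total 156 min.

Plan I: 30 + 36 + 13 + 9 + 36 + 32 = 156
Plan II: 35 + 31 + 36 + 22 + 36 + 30 = 190
Plan III: 31 + 22 + 18 + 29 + 31 + 35 = 166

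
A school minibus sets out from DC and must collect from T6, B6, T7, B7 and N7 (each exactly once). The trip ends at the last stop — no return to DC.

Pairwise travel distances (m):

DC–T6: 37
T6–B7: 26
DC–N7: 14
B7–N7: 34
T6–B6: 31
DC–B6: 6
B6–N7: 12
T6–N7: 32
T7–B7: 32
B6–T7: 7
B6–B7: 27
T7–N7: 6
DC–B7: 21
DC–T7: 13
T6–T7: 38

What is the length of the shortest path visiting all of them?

There are 5! = 120 possible orderings.
DC - T6 - B6 - T7 - B7 - N7: 37+31+7+32+34 = 141
DC - T6 - B6 - T7 - N7 - B7: 37+31+7+6+34 = 115
DC - T6 - B6 - B7 - T7 - N7: 37+31+27+32+6 = 133
DC - T6 - B6 - B7 - N7 - T7: 37+31+27+34+6 = 135
DC - T6 - B6 - N7 - T7 - B7: 37+31+12+6+32 = 118
DC - T6 - B6 - N7 - B7 - T7: 37+31+12+34+32 = 146
DC - T6 - T7 - B6 - B7 - N7: 37+38+7+27+34 = 143
DC - T6 - T7 - B6 - N7 - B7: 37+38+7+12+34 = 128
DC - T6 - T7 - B7 - B6 - N7: 37+38+32+27+12 = 146
DC - T6 - T7 - B7 - N7 - B6: 37+38+32+34+12 = 153
DC - T6 - T7 - N7 - B6 - B7: 37+38+6+12+27 = 120
DC - T6 - T7 - N7 - B7 - B6: 37+38+6+34+27 = 142
DC - T6 - B7 - B6 - T7 - N7: 37+26+27+7+6 = 103
DC - T6 - B7 - B6 - N7 - T7: 37+26+27+12+6 = 108
… (106 more)
DC - B6 - T7 - N7 - T6 - B7: 6+7+6+32+26 = 77  ← best
The minimum is 77.
One shortest path: DC → B6 → T7 → N7 → T6 → B7.

77 m — the minimum one-way total.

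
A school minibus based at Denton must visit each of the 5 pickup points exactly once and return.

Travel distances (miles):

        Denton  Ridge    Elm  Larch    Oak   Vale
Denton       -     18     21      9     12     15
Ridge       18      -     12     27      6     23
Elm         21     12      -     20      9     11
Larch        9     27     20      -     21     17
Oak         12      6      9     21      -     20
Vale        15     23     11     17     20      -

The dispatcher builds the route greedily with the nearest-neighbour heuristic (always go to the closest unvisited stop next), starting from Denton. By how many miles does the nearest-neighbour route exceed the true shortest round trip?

Excess over optimum: 3 miles.

From Denton: Larch=9, Oak=12, Vale=15, Ridge=18, Elm=21 → choose Larch (9).
From Larch: Vale=17, Elm=20, Oak=21, Ridge=27 → choose Vale (17).
From Vale: Elm=11, Oak=20, Ridge=23 → choose Elm (11).
From Elm: Oak=9, Ridge=12 → choose Oak (9).
From Oak: Ridge=6 → choose Ridge (6).
NN route Denton → Larch → Vale → Elm → Oak → Ridge → Denton costs 70.
Optimal: Denton → Larch → Vale → Elm → Ridge → Oak → Denton costs 67 (by enumerating all 60 distinct tours).
Excess = 70 − 67 = 3.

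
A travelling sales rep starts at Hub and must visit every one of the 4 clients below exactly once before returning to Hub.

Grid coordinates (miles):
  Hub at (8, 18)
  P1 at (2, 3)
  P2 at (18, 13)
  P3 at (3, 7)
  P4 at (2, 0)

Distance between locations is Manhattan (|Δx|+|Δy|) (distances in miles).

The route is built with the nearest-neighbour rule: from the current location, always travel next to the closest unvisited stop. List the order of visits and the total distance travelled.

From Hub: distances to unvisited — P2=15, P3=16, P1=21, P4=24. Nearest is P2 (15).
From P2: distances to unvisited — P3=21, P1=26, P4=29. Nearest is P3 (21).
From P3: distances to unvisited — P1=5, P4=8. Nearest is P1 (5).
From P1: distances to unvisited — P4=3. Nearest is P4 (3).
Return P4→Hub: 24.
Total = 15 + 21 + 5 + 3 + 24 = 68.

Nearest-neighbour total = 68 miles; route Hub → P2 → P3 → P1 → P4 → Hub.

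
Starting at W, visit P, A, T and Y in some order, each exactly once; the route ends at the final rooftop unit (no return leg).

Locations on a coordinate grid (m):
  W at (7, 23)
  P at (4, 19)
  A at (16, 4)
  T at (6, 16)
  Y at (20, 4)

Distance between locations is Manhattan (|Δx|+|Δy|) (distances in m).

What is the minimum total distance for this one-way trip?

Minimum one-way distance = 38 m.

There are 4! = 24 possible orderings.
W→P→A→T→Y: 7+27+22+26 = 82
W→P→A→Y→T: 7+27+4+26 = 64
W→P→T→A→Y: 7+5+22+4 = 38
W→P→T→Y→A: 7+5+26+4 = 42
W→P→Y→A→T: 7+31+4+22 = 64
W→P→Y→T→A: 7+31+26+22 = 86
W→A→P→T→Y: 28+27+5+26 = 86
W→A→P→Y→T: 28+27+31+26 = 112
W→A→T→P→Y: 28+22+5+31 = 86
W→A→T→Y→P: 28+22+26+31 = 107
W→A→Y→P→T: 28+4+31+5 = 68
W→A→Y→T→P: 28+4+26+5 = 63
W→T→P→A→Y: 8+5+27+4 = 44
W→T→P→Y→A: 8+5+31+4 = 48
… (10 more)
The minimum is 38.
One shortest path: W → P → T → A → Y.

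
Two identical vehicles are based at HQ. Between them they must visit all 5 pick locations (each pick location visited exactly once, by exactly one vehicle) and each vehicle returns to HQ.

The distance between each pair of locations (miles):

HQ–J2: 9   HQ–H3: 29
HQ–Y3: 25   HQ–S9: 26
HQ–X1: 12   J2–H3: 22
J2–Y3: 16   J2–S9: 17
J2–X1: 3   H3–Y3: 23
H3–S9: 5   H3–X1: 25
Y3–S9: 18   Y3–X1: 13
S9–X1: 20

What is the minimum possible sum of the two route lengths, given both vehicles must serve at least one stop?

There are 2^4 − 1 = 15 ways to divide the 5 stops into two non-empty groups. For each, the best each vehicle can do is its own shortest tour through its group:
  {J2} + {H3, Y3, S9, X1}: 18 + 77 = 95
  {H3} + {J2, Y3, S9, X1}: 58 + 69 = 127
  {J2, H3} + {Y3, S9, X1}: 60 + 69 = 129
  {Y3} + {J2, H3, S9, X1}: 50 + 66 = 116
  {J2, Y3} + {H3, S9, X1}: 50 + 66 = 116
  {H3, Y3} + {J2, S9, X1}: 77 + 58 = 135
  … (15 splits in total)
Best: vehicle 1 HQ → J2 → HQ = 18; vehicle 2 HQ → H3 → S9 → Y3 → X1 → HQ = 77; combined 95.

Minimum combined distance: 95 miles.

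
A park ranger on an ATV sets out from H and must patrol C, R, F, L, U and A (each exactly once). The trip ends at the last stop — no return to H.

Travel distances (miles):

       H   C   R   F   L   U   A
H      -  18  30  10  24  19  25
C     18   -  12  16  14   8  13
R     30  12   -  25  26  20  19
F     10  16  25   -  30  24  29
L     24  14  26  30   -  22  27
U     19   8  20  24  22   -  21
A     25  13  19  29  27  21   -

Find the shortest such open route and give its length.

There are 6! = 720 possible orderings.
H → C → R → F → L → U → A: 18+12+25+30+22+21 = 128
H → C → R → F → L → A → U: 18+12+25+30+27+21 = 133
H → C → R → F → U → L → A: 18+12+25+24+22+27 = 128
H → C → R → F → U → A → L: 18+12+25+24+21+27 = 127
H → C → R → F → A → L → U: 18+12+25+29+27+22 = 133
H → C → R → F → A → U → L: 18+12+25+29+21+22 = 127
H → C → R → L → F → U → A: 18+12+26+30+24+21 = 131
H → C → R → L → F → A → U: 18+12+26+30+29+21 = 136
… (712 more)
H → F → R → A → C → U → L: 10+25+19+13+8+22 = 97  ← best
The minimum is 97.
One shortest path: H → F → R → A → C → U → L.

Shortest open route: 97 miles.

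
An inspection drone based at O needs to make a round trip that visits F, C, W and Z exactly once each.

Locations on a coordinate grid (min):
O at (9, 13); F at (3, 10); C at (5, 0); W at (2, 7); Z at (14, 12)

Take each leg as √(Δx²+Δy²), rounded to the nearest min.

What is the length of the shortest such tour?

Minimum total distance: 38 min.

With 4 stops there are 4!/2 = 12 distinct round trips (a route and its reverse cost the same).
O→F→C→W→Z→O: 7+10+8+13+5 = 43
O→F→C→Z→W→O: 7+10+15+13+9 = 54
O→F→W→C→Z→O: 7+3+8+15+5 = 38
O→F→W→Z→C→O: 7+3+13+15+14 = 52
O→F→Z→C→W→O: 7+11+15+8+9 = 50
O→F→Z→W→C→O: 7+11+13+8+14 = 53
O→C→F→W→Z→O: 14+10+3+13+5 = 45
O→C→F→Z→W→O: 14+10+11+13+9 = 57
O→C→W→F→Z→O: 14+8+3+11+5 = 41
O→C→Z→F→W→O: 14+15+11+3+9 = 52
O→W→F→C→Z→O: 9+3+10+15+5 = 42
O→W→C→F→Z→O: 9+8+10+11+5 = 43
The minimum is 38.
One optimal route: O → F → W → C → Z → O (or its reverse).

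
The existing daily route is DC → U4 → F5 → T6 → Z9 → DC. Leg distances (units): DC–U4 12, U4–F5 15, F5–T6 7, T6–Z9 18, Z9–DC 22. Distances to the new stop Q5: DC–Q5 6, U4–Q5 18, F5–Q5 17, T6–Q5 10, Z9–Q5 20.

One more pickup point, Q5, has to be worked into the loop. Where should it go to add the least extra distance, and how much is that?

Insertion cost between consecutive stops i–j is d(i,Q5) + d(Q5,j) − d(i,j):
  between DC and U4: 6 + 18 − 12 = 12
  between U4 and F5: 18 + 17 − 15 = 20
  between F5 and T6: 17 + 10 − 7 = 20
  between T6 and Z9: 10 + 20 − 18 = 12
  between Z9 and DC: 20 + 6 − 22 = 4
Cheapest insertion is between Z9 and DC, adding 4.
New total = 74 + 4 = 78.

Adding 4 by placing Q5 on the Z9–DC leg.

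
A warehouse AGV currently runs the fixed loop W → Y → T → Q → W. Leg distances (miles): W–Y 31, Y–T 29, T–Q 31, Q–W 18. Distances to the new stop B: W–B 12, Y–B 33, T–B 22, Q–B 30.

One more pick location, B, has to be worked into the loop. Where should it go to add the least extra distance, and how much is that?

Adding 14 miles by placing B on the W–Y leg.

Insertion cost between consecutive stops i–j is d(i,B) + d(B,j) − d(i,j):
  between W and Y: 12 + 33 − 31 = 14
  between Y and T: 33 + 22 − 29 = 26
  between T and Q: 22 + 30 − 31 = 21
  between Q and W: 30 + 12 − 18 = 24
Cheapest insertion is between W and Y, adding 14.
New total = 109 + 14 = 123.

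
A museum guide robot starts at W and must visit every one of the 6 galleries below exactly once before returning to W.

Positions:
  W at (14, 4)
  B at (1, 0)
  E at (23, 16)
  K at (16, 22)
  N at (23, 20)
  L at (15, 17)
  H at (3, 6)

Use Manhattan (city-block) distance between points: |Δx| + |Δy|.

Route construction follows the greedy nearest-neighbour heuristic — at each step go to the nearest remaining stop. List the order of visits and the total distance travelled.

W → [H:13 / L:14 / B:17 / K:20 / E:21 / N:25] → H (13)
H → [B:8 / L:23 / K:29 / E:30 / N:34] → B (8)
B → [L:31 / K:37 / E:38 / N:42] → L (31)
L → [K:6 / E:9 / N:11] → K (6)
K → [N:9 / E:13] → N (9)
N → [E:4] → E (4)
Return E→W: 21.
Total = 13 + 8 + 31 + 6 + 9 + 4 + 21 = 92.

Nearest-neighbour total = 92; route W → H → B → L → K → N → E → W.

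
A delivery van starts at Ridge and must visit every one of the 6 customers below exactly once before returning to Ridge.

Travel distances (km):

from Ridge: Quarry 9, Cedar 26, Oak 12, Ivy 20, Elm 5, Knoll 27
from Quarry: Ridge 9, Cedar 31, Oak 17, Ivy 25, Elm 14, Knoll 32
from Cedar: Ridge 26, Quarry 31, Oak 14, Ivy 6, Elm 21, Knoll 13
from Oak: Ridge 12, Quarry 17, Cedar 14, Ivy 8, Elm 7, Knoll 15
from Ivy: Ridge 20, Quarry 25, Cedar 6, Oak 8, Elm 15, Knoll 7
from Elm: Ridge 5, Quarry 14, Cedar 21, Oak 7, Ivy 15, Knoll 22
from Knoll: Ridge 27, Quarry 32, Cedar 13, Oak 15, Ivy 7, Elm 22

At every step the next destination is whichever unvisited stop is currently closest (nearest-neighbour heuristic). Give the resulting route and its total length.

Nearest-neighbour total = 80 km; route Ridge → Elm → Oak → Ivy → Cedar → Knoll → Quarry → Ridge.

Ridge → [Elm:5 / Quarry:9 / Oak:12 / Ivy:20 / Cedar:26 / Knoll:27] → Elm (5)
Elm → [Oak:7 / Quarry:14 / Ivy:15 / Cedar:21 / Knoll:22] → Oak (7)
Oak → [Ivy:8 / Cedar:14 / Knoll:15 / Quarry:17] → Ivy (8)
Ivy → [Cedar:6 / Knoll:7 / Quarry:25] → Cedar (6)
Cedar → [Knoll:13 / Quarry:31] → Knoll (13)
Knoll → [Quarry:32] → Quarry (32)
Return Quarry→Ridge: 9.
Total = 5 + 7 + 8 + 6 + 13 + 32 + 9 = 80.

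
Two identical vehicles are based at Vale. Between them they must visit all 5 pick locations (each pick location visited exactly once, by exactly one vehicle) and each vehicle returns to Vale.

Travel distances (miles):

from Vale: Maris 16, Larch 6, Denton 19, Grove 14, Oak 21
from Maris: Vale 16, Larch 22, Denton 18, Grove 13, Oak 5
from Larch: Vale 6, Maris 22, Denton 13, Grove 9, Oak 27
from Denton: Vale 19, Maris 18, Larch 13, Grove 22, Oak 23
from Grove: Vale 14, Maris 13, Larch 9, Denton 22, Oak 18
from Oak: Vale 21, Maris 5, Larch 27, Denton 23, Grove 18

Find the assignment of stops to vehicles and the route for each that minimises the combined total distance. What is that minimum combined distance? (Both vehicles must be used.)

There are 2^4 − 1 = 15 ways to divide the 5 stops into two non-empty groups. For each, the best each vehicle can do is its own shortest tour through its group:
  {Maris} + {Larch, Denton, Grove, Oak}: 32 + 74 = 106
  {Larch} + {Maris, Denton, Grove, Oak}: 12 + 74 = 86
  {Maris, Larch} + {Denton, Grove, Oak}: 44 + 74 = 118
  {Denton} + {Maris, Larch, Grove, Oak}: 38 + 54 = 92
  {Maris, Denton} + {Larch, Grove, Oak}: 53 + 54 = 107
  {Larch, Denton} + {Maris, Grove, Oak}: 38 + 53 = 91
  … (15 splits in total)
Best: vehicle 1 Vale → Larch → Vale = 12; vehicle 2 Vale → Denton → Maris → Oak → Grove → Vale = 74; combined 86.

Minimum combined distance: 86 miles.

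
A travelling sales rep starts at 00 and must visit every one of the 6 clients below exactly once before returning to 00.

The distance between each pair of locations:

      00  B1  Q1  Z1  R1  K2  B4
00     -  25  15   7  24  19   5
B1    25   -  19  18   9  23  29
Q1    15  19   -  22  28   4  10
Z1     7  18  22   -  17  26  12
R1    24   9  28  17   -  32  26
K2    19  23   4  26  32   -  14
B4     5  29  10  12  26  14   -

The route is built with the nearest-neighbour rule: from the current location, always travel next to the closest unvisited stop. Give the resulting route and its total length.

At 00 the remaining stops are B4 5, Z1 7, Q1 15, K2 19, R1 24, B1 25; go to B4.
At B4 the remaining stops are Q1 10, Z1 12, K2 14, R1 26, B1 29; go to Q1.
At Q1 the remaining stops are K2 4, B1 19, Z1 22, R1 28; go to K2.
At K2 the remaining stops are B1 23, Z1 26, R1 32; go to B1.
At B1 the remaining stops are R1 9, Z1 18; go to R1.
At R1 the remaining stops are Z1 17; go to Z1.
Return Z1→00: 7.
Total = 5 + 10 + 4 + 23 + 9 + 17 + 7 = 75.

Total distance 75 via the nearest-neighbour route 00 → B4 → Q1 → K2 → B1 → R1 → Z1 → 00.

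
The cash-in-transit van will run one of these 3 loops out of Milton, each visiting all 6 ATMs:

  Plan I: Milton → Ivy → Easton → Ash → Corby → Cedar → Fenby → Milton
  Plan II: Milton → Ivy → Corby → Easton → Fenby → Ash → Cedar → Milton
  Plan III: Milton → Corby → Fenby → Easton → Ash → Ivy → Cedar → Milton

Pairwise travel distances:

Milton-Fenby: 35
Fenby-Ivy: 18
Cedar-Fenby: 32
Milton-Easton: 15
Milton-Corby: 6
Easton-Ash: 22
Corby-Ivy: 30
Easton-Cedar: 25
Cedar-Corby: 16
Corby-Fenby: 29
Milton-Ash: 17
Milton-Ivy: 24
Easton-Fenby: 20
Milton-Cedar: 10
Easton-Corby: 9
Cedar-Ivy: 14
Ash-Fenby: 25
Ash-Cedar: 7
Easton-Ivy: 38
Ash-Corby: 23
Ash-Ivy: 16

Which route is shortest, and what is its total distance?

Plan I: 24 + 38 + 22 + 23 + 16 + 32 + 35 = 190
Plan II: 24 + 30 + 9 + 20 + 25 + 7 + 10 = 125
Plan III: 6 + 29 + 20 + 22 + 16 + 14 + 10 = 117

117 — Plan III is the shortest.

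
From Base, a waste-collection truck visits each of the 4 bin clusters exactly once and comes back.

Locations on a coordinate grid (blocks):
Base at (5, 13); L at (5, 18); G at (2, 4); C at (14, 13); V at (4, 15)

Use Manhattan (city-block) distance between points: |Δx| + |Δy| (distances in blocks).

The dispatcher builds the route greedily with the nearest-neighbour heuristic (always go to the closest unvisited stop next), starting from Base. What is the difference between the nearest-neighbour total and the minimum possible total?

2 blocks longer than the optimal tour.

Base: V=3, L=5, C=9, G=12 ⇒ V
V: L=4, C=12, G=13 ⇒ L
L: C=14, G=17 ⇒ C
C: G=21 ⇒ G
NN route Base → V → L → C → G → Base costs 54.
Optimal: Base → L → V → G → C → Base costs 52 (by enumerating all 12 distinct tours).
Excess = 54 − 52 = 2.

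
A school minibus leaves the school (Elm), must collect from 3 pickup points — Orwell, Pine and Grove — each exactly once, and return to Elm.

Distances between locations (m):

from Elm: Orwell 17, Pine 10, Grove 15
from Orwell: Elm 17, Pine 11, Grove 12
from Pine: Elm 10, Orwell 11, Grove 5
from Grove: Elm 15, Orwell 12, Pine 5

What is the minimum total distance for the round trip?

With 3 stops there are 3!/2 = 3 distinct round trips (a route and its reverse cost the same).
Elm → Orwell → Pine → Grove → Elm: 17+11+5+15 = 48
Elm → Orwell → Grove → Pine → Elm: 17+12+5+10 = 44
Elm → Pine → Orwell → Grove → Elm: 10+11+12+15 = 48
The minimum is 44.
One optimal route: Elm → Orwell → Grove → Pine → Elm (or its reverse).

Minimum total distance: 44 m.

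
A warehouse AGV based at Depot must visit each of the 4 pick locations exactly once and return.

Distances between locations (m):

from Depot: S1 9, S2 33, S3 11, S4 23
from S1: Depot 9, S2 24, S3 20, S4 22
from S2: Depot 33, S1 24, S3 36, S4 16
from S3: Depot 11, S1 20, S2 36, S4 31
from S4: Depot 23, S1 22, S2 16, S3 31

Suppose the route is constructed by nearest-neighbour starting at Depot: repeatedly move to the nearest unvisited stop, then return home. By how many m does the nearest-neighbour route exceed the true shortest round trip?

From Depot: S1=9, S3=11, S4=23, S2=33 → choose S1 (9).
From S1: S3=20, S4=22, S2=24 → choose S3 (20).
From S3: S4=31, S2=36 → choose S4 (31).
From S4: S2=16 → choose S2 (16).
NN route Depot → S1 → S3 → S4 → S2 → Depot costs 109.
Optimal: Depot → S1 → S2 → S4 → S3 → Depot costs 91 (by enumerating all 12 distinct tours).
Excess = 109 − 91 = 18.

The nearest-neighbour route is 18 m longer than optimal.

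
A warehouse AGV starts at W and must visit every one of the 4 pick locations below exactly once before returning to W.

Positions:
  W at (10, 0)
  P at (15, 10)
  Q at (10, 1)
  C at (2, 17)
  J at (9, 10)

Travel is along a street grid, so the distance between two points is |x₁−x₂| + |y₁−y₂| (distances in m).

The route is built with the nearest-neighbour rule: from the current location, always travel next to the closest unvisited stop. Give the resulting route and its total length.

From W: distances to unvisited — Q=1, J=11, P=15, C=25. Nearest is Q (1).
From Q: distances to unvisited — J=10, P=14, C=24. Nearest is J (10).
From J: distances to unvisited — P=6, C=14. Nearest is P (6).
From P: distances to unvisited — C=20. Nearest is C (20).
Return C→W: 25.
Total = 1 + 10 + 6 + 20 + 25 = 62.

Nearest-neighbour total = 62 m; route W → Q → J → P → C → W.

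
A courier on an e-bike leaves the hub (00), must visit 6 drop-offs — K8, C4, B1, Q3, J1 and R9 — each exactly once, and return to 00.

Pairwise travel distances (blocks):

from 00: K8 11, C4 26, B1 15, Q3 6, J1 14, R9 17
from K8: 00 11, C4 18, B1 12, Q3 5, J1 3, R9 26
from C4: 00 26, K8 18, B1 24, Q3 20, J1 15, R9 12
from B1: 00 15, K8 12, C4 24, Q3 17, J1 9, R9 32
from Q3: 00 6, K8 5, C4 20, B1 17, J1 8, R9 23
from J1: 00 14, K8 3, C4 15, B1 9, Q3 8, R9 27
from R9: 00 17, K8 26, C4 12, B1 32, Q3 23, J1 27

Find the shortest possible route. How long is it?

There are 360 distinct closed tours to check (reversals are equivalent).
00 - K8 - C4 - B1 - Q3 - J1 - R9 - 00: 11+18+24+17+8+27+17 = 122
00 - K8 - C4 - B1 - Q3 - R9 - J1 - 00: 11+18+24+17+23+27+14 = 134
00 - K8 - C4 - B1 - J1 - Q3 - R9 - 00: 11+18+24+9+8+23+17 = 110
00 - K8 - C4 - B1 - J1 - R9 - Q3 - 00: 11+18+24+9+27+23+6 = 118
00 - K8 - C4 - B1 - R9 - Q3 - J1 - 00: 11+18+24+32+23+8+14 = 130
00 - K8 - C4 - B1 - R9 - J1 - Q3 - 00: 11+18+24+32+27+8+6 = 126
00 - K8 - C4 - Q3 - B1 - J1 - R9 - 00: 11+18+20+17+9+27+17 = 119
00 - K8 - C4 - Q3 - B1 - R9 - J1 - 00: 11+18+20+17+32+27+14 = 139
… (352 more)
00 - Q3 - K8 - B1 - J1 - C4 - R9 - 00: 6+5+12+9+15+12+17 = 76  ← best
The minimum is 76.
One optimal route: 00 → Q3 → K8 → B1 → J1 → C4 → R9 → 00 (or its reverse).

Shortest round trip = 76 blocks.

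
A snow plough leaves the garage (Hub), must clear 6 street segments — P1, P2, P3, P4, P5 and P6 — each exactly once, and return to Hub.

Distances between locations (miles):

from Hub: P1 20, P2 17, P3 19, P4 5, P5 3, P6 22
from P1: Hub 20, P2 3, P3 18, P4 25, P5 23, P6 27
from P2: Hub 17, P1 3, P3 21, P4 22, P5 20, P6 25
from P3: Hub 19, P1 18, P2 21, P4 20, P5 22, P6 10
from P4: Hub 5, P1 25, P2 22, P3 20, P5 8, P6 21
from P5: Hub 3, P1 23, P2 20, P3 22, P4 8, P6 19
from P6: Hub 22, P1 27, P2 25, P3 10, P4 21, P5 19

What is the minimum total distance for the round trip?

Hub-P1-P2-P3-P4-P5-P6-Hub: 20+3+21+20+8+19+22 = 113
Hub-P1-P2-P3-P4-P6-P5-Hub: 20+3+21+20+21+19+3 = 107
Hub-P1-P2-P3-P5-P4-P6-Hub: 20+3+21+22+8+21+22 = 117
Hub-P1-P2-P3-P5-P6-P4-Hub: 20+3+21+22+19+21+5 = 111
Hub-P1-P2-P3-P6-P4-P5-Hub: 20+3+21+10+21+8+3 = 86
Hub-P1-P2-P3-P6-P5-P4-Hub: 20+3+21+10+19+8+5 = 86
Hub-P1-P2-P4-P3-P5-P6-Hub: 20+3+22+20+22+19+22 = 128
Hub-P1-P2-P4-P3-P6-P5-Hub: 20+3+22+20+10+19+3 = 97
… (352 more)
Hub-P2-P1-P3-P6-P4-P5-Hub: 17+3+18+10+21+8+3 = 80  ← best
The minimum is 80.
One optimal route: Hub → P2 → P1 → P3 → P6 → P4 → P5 → Hub (or its reverse).

Shortest round trip = 80 miles.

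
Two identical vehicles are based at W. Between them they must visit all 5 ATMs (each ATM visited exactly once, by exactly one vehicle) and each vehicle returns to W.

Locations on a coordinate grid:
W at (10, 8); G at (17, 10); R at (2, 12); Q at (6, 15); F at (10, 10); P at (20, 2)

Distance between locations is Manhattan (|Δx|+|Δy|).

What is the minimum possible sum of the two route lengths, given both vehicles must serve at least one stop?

Minimum combined distance: 66.

There are 2^4 − 1 = 15 ways to divide the 5 stops into two non-empty groups. For each, the best each vehicle can do is its own shortest tour through its group:
  {G} + {R, Q, F, P}: 18 + 62 = 80
  {R} + {G, Q, F, P}: 24 + 54 = 78
  {G, R} + {Q, F, P}: 38 + 54 = 92
  {Q} + {G, R, F, P}: 22 + 56 = 78
  {G, Q} + {R, F, P}: 36 + 56 = 92
  {R, Q} + {G, F, P}: 30 + 36 = 66
  … (15 splits in total)
Best: vehicle 1 W → R → Q → W = 30; vehicle 2 W → F → G → P → W = 36; combined 66.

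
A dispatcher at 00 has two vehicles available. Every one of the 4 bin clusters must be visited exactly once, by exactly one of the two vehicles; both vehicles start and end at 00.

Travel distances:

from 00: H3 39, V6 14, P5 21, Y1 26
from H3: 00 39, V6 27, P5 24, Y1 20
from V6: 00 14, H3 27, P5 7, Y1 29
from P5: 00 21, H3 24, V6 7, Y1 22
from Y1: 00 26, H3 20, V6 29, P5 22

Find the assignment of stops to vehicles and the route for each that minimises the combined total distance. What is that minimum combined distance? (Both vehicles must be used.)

119 — the smallest possible combined total.

Check every non-empty split of the stops between the two vehicles; for each half take its own optimal tour:
  {H3} + {V6, P5, Y1}: 78 + 69 = 147
  {V6} + {H3, P5, Y1}: 28 + 91 = 119
  {H3, V6} + {P5, Y1}: 80 + 69 = 149
  {P5} + {H3, V6, Y1}: 42 + 87 = 129
  {H3, P5} + {V6, Y1}: 84 + 69 = 153
  {V6, P5} + {H3, Y1}: 42 + 85 = 127
  … (7 splits in total)
Best: vehicle 1 00 → V6 → 00 = 28; vehicle 2 00 → P5 → H3 → Y1 → 00 = 91; combined 119.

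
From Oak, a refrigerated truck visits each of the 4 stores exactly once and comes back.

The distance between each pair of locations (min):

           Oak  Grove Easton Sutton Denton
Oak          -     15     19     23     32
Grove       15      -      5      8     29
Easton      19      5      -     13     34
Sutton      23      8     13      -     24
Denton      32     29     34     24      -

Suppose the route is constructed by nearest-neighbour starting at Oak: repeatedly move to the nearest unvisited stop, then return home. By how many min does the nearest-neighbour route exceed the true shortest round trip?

Excess over optimum: 1 min.

From Oak: Grove=15, Easton=19, Sutton=23, Denton=32 → choose Grove (15).
From Grove: Easton=5, Sutton=8, Denton=29 → choose Easton (5).
From Easton: Sutton=13, Denton=34 → choose Sutton (13).
From Sutton: Denton=24 → choose Denton (24).
NN route Oak → Grove → Easton → Sutton → Denton → Oak costs 89.
Optimal: Oak → Easton → Grove → Sutton → Denton → Oak costs 88 (by enumerating all 12 distinct tours).
Excess = 89 − 88 = 1.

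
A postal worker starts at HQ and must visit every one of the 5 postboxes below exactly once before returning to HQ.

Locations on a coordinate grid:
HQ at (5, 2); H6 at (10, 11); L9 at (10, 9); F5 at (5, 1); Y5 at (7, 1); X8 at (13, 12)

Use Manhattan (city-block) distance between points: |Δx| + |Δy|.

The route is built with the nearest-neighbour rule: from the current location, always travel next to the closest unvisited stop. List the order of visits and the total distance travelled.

38 along HQ → F5 → Y5 → L9 → H6 → X8 → HQ.

HQ → [F5:1 / Y5:3 / L9:12 / H6:14 / X8:18] → F5 (1)
F5 → [Y5:2 / L9:13 / H6:15 / X8:19] → Y5 (2)
Y5 → [L9:11 / H6:13 / X8:17] → L9 (11)
L9 → [H6:2 / X8:6] → H6 (2)
H6 → [X8:4] → X8 (4)
Return X8→HQ: 18.
Total = 1 + 2 + 11 + 2 + 4 + 18 = 38.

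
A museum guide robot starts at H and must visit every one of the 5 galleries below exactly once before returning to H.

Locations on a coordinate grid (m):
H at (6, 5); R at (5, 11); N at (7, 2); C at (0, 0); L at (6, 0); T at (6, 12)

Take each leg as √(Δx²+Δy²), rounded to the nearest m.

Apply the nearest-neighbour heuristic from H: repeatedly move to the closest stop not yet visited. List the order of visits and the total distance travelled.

At H the remaining stops are N 3, L 5, R 6, T 7, C 8; go to N.
At N the remaining stops are L 2, C 7, R 9, T 10; go to L.
At L the remaining stops are C 6, R 11, T 12; go to C.
At C the remaining stops are R 12, T 13; go to R.
At R the remaining stops are T 1; go to T.
Return T→H: 7.
Total = 3 + 2 + 6 + 12 + 1 + 7 = 31.

31 m along H → N → L → C → R → T → H.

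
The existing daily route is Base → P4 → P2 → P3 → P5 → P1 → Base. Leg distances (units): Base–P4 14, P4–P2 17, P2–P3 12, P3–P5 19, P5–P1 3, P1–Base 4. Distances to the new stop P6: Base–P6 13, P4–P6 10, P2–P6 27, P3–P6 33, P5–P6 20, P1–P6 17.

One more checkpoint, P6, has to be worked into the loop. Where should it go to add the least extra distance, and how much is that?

Minimum extra distance: 9, inserting P6 between Base and P4.

Insertion cost between consecutive stops i–j is d(i,P6) + d(P6,j) − d(i,j):
  between Base and P4: 13 + 10 − 14 = 9
  between P4 and P2: 10 + 27 − 17 = 20
  between P2 and P3: 27 + 33 − 12 = 48
  between P3 and P5: 33 + 20 − 19 = 34
  between P5 and P1: 20 + 17 − 3 = 34
  between P1 and Base: 17 + 13 − 4 = 26
Cheapest insertion is between Base and P4, adding 9.
New total = 69 + 9 = 78.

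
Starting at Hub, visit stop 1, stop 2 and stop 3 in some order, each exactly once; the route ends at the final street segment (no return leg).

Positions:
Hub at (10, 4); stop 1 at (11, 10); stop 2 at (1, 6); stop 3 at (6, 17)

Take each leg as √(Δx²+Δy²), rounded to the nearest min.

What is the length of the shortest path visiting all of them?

27 min — the minimum one-way total.

There are 3! = 6 possible orderings.
Hub→stop 1→stop 2→stop 3: 6+11+12 = 29
Hub→stop 1→stop 3→stop 2: 6+9+12 = 27
Hub→stop 2→stop 1→stop 3: 9+11+9 = 29
Hub→stop 2→stop 3→stop 1: 9+12+9 = 30
Hub→stop 3→stop 1→stop 2: 14+9+11 = 34
Hub→stop 3→stop 2→stop 1: 14+12+11 = 37
The minimum is 27.
One shortest path: Hub → stop 1 → stop 3 → stop 2.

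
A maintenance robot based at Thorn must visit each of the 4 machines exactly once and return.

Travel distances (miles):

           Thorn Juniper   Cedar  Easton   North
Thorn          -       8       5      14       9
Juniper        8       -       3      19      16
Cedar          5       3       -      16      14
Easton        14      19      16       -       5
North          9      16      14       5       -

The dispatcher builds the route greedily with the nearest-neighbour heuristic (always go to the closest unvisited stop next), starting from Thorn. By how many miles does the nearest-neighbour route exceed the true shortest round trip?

From Thorn: Cedar=5, Juniper=8, North=9, Easton=14 → choose Cedar (5).
From Cedar: Juniper=3, North=14, Easton=16 → choose Juniper (3).
From Juniper: North=16, Easton=19 → choose North (16).
From North: Easton=5 → choose Easton (5).
NN route Thorn → Cedar → Juniper → North → Easton → Thorn costs 43.
Optimal: Thorn → Juniper → Cedar → Easton → North → Thorn costs 41 (by enumerating all 12 distinct tours).
Excess = 43 − 41 = 2.

The nearest-neighbour route is 2 miles longer than optimal.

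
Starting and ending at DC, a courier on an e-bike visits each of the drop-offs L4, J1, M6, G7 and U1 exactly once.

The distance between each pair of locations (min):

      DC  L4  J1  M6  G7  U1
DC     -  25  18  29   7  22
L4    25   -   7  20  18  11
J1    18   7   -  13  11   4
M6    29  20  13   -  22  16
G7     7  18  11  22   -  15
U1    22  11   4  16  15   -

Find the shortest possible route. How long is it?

There are 60 distinct closed tours to check (reversals are equivalent).
DC-L4-J1-M6-G7-U1-DC: 25+7+13+22+15+22 = 104
DC-L4-J1-M6-U1-G7-DC: 25+7+13+16+15+7 = 83
DC-L4-J1-G7-M6-U1-DC: 25+7+11+22+16+22 = 103
DC-L4-J1-G7-U1-M6-DC: 25+7+11+15+16+29 = 103
DC-L4-J1-U1-M6-G7-DC: 25+7+4+16+22+7 = 81
DC-L4-J1-U1-G7-M6-DC: 25+7+4+15+22+29 = 102
DC-L4-M6-J1-G7-U1-DC: 25+20+13+11+15+22 = 106
DC-L4-M6-J1-U1-G7-DC: 25+20+13+4+15+7 = 84
DC-L4-M6-G7-J1-U1-DC: 25+20+22+11+4+22 = 104
DC-L4-M6-G7-U1-J1-DC: 25+20+22+15+4+18 = 104
DC-L4-M6-U1-J1-G7-DC: 25+20+16+4+11+7 = 83
DC-L4-M6-U1-G7-J1-DC: 25+20+16+15+11+18 = 105
DC-L4-G7-J1-M6-U1-DC: 25+18+11+13+16+22 = 105
DC-L4-G7-J1-U1-M6-DC: 25+18+11+4+16+29 = 103
… (46 more)
The minimum is 81.
One optimal route: DC → L4 → J1 → U1 → M6 → G7 → DC (or its reverse).

Minimum total distance: 81 min.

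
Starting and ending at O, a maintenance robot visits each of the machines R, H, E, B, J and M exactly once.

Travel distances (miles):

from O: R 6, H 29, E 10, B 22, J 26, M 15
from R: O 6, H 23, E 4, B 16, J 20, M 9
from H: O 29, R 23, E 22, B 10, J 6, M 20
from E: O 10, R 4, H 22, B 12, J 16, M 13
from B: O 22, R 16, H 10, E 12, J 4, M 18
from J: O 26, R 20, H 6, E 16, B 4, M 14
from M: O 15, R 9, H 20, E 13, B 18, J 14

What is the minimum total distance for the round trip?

O-R-H-E-B-J-M-O: 6+23+22+12+4+14+15 = 96
O-R-H-E-B-M-J-O: 6+23+22+12+18+14+26 = 121
O-R-H-E-J-B-M-O: 6+23+22+16+4+18+15 = 104
O-R-H-E-J-M-B-O: 6+23+22+16+14+18+22 = 121
O-R-H-E-M-B-J-O: 6+23+22+13+18+4+26 = 112
O-R-H-E-M-J-B-O: 6+23+22+13+14+4+22 = 104
O-R-H-B-E-J-M-O: 6+23+10+12+16+14+15 = 96
O-R-H-B-E-M-J-O: 6+23+10+12+13+14+26 = 104
… (352 more)
O-R-E-B-H-J-M-O: 6+4+12+10+6+14+15 = 67  ← best
The minimum is 67.
One optimal route: O → R → E → B → H → J → M → O (or its reverse).

Minimum total distance: 67 miles.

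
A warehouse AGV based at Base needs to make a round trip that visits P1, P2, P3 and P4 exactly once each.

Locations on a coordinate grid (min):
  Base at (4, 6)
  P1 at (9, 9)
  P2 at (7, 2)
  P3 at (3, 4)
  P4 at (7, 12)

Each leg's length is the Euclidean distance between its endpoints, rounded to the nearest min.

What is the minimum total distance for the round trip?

Base-P1-P2-P3-P4-Base: 6+7+4+9+7 = 33
Base-P1-P2-P4-P3-Base: 6+7+10+9+2 = 34
Base-P1-P3-P2-P4-Base: 6+8+4+10+7 = 35
Base-P1-P3-P4-P2-Base: 6+8+9+10+5 = 38
Base-P1-P4-P2-P3-Base: 6+4+10+4+2 = 26
Base-P1-P4-P3-P2-Base: 6+4+9+4+5 = 28
Base-P2-P1-P3-P4-Base: 5+7+8+9+7 = 36
Base-P2-P1-P4-P3-Base: 5+7+4+9+2 = 27
Base-P2-P3-P1-P4-Base: 5+4+8+4+7 = 28
Base-P2-P4-P1-P3-Base: 5+10+4+8+2 = 29
Base-P3-P1-P2-P4-Base: 2+8+7+10+7 = 34
Base-P3-P2-P1-P4-Base: 2+4+7+4+7 = 24
The minimum is 24.
One optimal route: Base → P3 → P2 → P1 → P4 → Base (or its reverse).

Shortest round trip = 24 min.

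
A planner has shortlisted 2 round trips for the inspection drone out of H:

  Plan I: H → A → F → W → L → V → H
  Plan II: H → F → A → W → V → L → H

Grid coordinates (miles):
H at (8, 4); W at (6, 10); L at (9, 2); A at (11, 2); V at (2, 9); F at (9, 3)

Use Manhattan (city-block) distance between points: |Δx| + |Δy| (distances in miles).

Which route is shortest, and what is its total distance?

Shortest is Plan II, total 40 miles.

Plan I: 5 + 3 + 10 + 11 + 14 + 11 = 54
Plan II: 2 + 3 + 13 + 5 + 14 + 3 = 40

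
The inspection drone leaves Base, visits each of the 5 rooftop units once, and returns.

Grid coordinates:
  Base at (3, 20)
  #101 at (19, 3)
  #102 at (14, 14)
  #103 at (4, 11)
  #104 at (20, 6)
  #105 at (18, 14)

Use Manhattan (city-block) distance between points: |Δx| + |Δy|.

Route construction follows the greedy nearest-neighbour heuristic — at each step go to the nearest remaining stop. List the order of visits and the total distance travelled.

Base → [#103:10 / #102:17 / #105:21 / #104:31 / #101:33] → #103 (10)
#103 → [#102:13 / #105:17 / #104:21 / #101:23] → #102 (13)
#102 → [#105:4 / #104:14 / #101:16] → #105 (4)
#105 → [#104:10 / #101:12] → #104 (10)
#104 → [#101:4] → #101 (4)
Return #101→Base: 33.
Total = 10 + 13 + 4 + 10 + 4 + 33 = 74.

74 along Base → #103 → #102 → #105 → #104 → #101 → Base.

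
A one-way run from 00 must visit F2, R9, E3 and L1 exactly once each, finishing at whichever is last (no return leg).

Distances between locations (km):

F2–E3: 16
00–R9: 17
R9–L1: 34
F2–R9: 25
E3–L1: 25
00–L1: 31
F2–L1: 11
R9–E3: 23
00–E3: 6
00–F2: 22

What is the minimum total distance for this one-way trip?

There are 4! = 24 possible orderings.
00→F2→R9→E3→L1: 22+25+23+25 = 95
00→F2→R9→L1→E3: 22+25+34+25 = 106
00→F2→E3→R9→L1: 22+16+23+34 = 95
00→F2→E3→L1→R9: 22+16+25+34 = 97
00→F2→L1→R9→E3: 22+11+34+23 = 90
00→F2→L1→E3→R9: 22+11+25+23 = 81
00→R9→F2→E3→L1: 17+25+16+25 = 83
00→R9→F2→L1→E3: 17+25+11+25 = 78
00→R9→E3→F2→L1: 17+23+16+11 = 67
00→R9→E3→L1→F2: 17+23+25+11 = 76
00→R9→L1→F2→E3: 17+34+11+16 = 78
00→R9→L1→E3→F2: 17+34+25+16 = 92
00→E3→F2→R9→L1: 6+16+25+34 = 81
00→E3→F2→L1→R9: 6+16+11+34 = 67
… (10 more)
00→E3→R9→F2→L1: 6+23+25+11 = 65  ← best
The minimum is 65.
One shortest path: 00 → E3 → R9 → F2 → L1.

Shortest open route: 65 km.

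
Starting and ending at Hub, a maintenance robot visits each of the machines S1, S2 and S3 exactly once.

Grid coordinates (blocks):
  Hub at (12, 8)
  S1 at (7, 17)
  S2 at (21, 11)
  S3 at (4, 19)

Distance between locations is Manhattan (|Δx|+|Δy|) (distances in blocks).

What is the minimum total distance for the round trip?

Hub - S1 - S2 - S3 - Hub: 14+20+25+19 = 78
Hub - S1 - S3 - S2 - Hub: 14+5+25+12 = 56
Hub - S2 - S1 - S3 - Hub: 12+20+5+19 = 56
The minimum is 56.
One optimal route: Hub → S1 → S3 → S2 → Hub (or its reverse).

Minimum total distance: 56 blocks.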